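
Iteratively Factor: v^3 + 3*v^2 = (v)*(v^2 + 3*v) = v*(v + 3)*(v)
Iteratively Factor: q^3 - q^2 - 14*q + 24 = (q + 4)*(q^2 - 5*q + 6) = (q - 2)*(q + 4)*(q - 3)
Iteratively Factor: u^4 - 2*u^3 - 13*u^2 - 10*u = (u + 2)*(u^3 - 4*u^2 - 5*u) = u*(u + 2)*(u^2 - 4*u - 5) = u*(u + 1)*(u + 2)*(u - 5)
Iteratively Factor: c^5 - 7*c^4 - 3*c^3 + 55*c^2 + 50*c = (c - 5)*(c^4 - 2*c^3 - 13*c^2 - 10*c) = (c - 5)*(c + 1)*(c^3 - 3*c^2 - 10*c) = c*(c - 5)*(c + 1)*(c^2 - 3*c - 10) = c*(c - 5)^2*(c + 1)*(c + 2)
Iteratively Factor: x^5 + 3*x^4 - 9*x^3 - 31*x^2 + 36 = (x - 3)*(x^4 + 6*x^3 + 9*x^2 - 4*x - 12) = (x - 3)*(x + 2)*(x^3 + 4*x^2 + x - 6) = (x - 3)*(x - 1)*(x + 2)*(x^2 + 5*x + 6) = (x - 3)*(x - 1)*(x + 2)*(x + 3)*(x + 2)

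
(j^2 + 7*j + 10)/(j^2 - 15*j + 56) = (j^2 + 7*j + 10)/(j^2 - 15*j + 56)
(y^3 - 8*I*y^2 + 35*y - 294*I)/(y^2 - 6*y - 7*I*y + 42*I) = (y^2 - I*y + 42)/(y - 6)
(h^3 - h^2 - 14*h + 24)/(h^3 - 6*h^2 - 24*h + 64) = (h - 3)/(h - 8)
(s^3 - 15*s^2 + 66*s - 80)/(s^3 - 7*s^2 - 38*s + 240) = (s - 2)/(s + 6)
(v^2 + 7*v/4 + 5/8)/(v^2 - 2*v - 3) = (8*v^2 + 14*v + 5)/(8*(v^2 - 2*v - 3))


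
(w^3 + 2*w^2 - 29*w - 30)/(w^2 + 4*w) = (w^3 + 2*w^2 - 29*w - 30)/(w*(w + 4))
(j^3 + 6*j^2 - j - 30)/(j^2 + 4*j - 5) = (j^2 + j - 6)/(j - 1)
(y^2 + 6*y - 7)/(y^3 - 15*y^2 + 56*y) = (y^2 + 6*y - 7)/(y*(y^2 - 15*y + 56))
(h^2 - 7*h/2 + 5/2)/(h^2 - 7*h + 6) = (h - 5/2)/(h - 6)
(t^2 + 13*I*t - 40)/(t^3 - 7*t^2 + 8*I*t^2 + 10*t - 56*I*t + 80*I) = (t + 5*I)/(t^2 - 7*t + 10)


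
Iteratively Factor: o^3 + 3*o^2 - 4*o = (o - 1)*(o^2 + 4*o) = o*(o - 1)*(o + 4)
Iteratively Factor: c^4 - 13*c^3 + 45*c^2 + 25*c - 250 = (c + 2)*(c^3 - 15*c^2 + 75*c - 125) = (c - 5)*(c + 2)*(c^2 - 10*c + 25) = (c - 5)^2*(c + 2)*(c - 5)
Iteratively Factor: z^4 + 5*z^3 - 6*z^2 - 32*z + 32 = (z - 2)*(z^3 + 7*z^2 + 8*z - 16) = (z - 2)*(z - 1)*(z^2 + 8*z + 16) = (z - 2)*(z - 1)*(z + 4)*(z + 4)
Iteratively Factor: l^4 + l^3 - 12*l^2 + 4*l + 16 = (l + 4)*(l^3 - 3*l^2 + 4) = (l - 2)*(l + 4)*(l^2 - l - 2) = (l - 2)^2*(l + 4)*(l + 1)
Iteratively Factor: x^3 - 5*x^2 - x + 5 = (x - 5)*(x^2 - 1) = (x - 5)*(x - 1)*(x + 1)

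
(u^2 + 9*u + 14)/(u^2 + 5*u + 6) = (u + 7)/(u + 3)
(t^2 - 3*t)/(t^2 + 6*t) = (t - 3)/(t + 6)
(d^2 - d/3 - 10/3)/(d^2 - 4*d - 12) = (-3*d^2 + d + 10)/(3*(-d^2 + 4*d + 12))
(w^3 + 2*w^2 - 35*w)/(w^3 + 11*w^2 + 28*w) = (w - 5)/(w + 4)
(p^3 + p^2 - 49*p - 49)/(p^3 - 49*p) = (p + 1)/p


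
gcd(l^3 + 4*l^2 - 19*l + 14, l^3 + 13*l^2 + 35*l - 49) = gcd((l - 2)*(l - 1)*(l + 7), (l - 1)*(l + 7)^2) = l^2 + 6*l - 7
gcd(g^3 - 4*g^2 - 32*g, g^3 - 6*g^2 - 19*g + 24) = g - 8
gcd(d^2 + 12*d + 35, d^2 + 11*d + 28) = d + 7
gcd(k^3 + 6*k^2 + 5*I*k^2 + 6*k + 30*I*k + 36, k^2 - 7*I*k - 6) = k - I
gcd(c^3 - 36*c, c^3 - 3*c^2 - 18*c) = c^2 - 6*c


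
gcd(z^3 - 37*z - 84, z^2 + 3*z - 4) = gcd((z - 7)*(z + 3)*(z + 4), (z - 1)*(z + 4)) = z + 4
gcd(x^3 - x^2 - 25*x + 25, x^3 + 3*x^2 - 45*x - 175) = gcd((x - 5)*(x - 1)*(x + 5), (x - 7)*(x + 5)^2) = x + 5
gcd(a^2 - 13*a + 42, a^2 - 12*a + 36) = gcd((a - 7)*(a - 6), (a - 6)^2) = a - 6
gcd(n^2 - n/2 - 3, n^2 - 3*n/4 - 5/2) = n - 2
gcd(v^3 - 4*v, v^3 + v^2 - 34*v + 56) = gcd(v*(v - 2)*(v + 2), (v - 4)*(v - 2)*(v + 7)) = v - 2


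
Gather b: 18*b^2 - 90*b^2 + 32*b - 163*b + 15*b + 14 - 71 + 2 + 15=-72*b^2 - 116*b - 40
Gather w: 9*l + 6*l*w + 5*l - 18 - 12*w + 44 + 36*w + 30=14*l + w*(6*l + 24) + 56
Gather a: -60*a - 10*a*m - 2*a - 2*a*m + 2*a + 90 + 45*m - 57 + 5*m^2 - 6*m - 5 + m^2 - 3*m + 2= a*(-12*m - 60) + 6*m^2 + 36*m + 30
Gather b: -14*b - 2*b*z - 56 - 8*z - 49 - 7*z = b*(-2*z - 14) - 15*z - 105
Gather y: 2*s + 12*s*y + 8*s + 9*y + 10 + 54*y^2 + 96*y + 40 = 10*s + 54*y^2 + y*(12*s + 105) + 50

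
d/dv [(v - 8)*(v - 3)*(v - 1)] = 3*v^2 - 24*v + 35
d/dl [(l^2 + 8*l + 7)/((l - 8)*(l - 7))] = (-23*l^2 + 98*l + 553)/(l^4 - 30*l^3 + 337*l^2 - 1680*l + 3136)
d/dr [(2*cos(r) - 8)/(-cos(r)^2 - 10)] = 2*(sin(r)^2 + 8*cos(r) + 9)*sin(r)/(cos(r)^2 + 10)^2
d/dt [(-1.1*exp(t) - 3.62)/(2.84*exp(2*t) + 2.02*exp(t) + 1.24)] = (3.124*exp(2*t) + 20.5616*exp(t) + 5.9484)*exp(t)/(8.0656*exp(4*t) + 11.4736*exp(3*t) + 11.1236*exp(2*t) + 5.0096*exp(t) + 1.5376)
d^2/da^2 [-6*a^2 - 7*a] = -12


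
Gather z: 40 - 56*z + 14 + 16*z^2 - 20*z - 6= 16*z^2 - 76*z + 48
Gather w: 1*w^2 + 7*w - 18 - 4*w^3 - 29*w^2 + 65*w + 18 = -4*w^3 - 28*w^2 + 72*w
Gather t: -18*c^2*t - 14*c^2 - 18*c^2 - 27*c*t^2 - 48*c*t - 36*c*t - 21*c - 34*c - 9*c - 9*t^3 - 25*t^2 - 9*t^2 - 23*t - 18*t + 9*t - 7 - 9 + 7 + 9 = -32*c^2 - 64*c - 9*t^3 + t^2*(-27*c - 34) + t*(-18*c^2 - 84*c - 32)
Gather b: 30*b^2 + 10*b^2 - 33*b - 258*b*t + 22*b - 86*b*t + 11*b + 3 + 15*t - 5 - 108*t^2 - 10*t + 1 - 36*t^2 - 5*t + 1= 40*b^2 - 344*b*t - 144*t^2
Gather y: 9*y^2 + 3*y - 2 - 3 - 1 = 9*y^2 + 3*y - 6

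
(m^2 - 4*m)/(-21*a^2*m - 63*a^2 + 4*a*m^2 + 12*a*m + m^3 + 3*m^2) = m*(m - 4)/(-21*a^2*m - 63*a^2 + 4*a*m^2 + 12*a*m + m^3 + 3*m^2)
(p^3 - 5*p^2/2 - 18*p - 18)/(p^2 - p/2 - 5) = (2*p^2 - 9*p - 18)/(2*p - 5)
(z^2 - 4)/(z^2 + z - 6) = (z + 2)/(z + 3)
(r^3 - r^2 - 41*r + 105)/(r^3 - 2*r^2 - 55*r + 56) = (r^2 - 8*r + 15)/(r^2 - 9*r + 8)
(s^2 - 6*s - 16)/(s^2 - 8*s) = (s + 2)/s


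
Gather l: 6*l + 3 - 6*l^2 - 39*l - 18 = -6*l^2 - 33*l - 15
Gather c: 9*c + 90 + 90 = 9*c + 180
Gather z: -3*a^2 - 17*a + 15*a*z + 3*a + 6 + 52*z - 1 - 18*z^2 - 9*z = -3*a^2 - 14*a - 18*z^2 + z*(15*a + 43) + 5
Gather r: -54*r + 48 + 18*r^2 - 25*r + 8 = 18*r^2 - 79*r + 56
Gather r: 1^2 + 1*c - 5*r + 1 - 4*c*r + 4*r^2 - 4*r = c + 4*r^2 + r*(-4*c - 9) + 2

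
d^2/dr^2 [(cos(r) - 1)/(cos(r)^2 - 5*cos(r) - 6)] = (9*sin(r)^4*cos(r) + sin(r)^4 + 71*sin(r)^2 + 145*cos(r)/4 + 57*cos(3*r)/4 - cos(5*r)/2 + 50)/(sin(r)^2 + 5*cos(r) + 5)^3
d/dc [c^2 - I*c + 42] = 2*c - I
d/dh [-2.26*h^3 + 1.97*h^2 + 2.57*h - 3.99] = -6.78*h^2 + 3.94*h + 2.57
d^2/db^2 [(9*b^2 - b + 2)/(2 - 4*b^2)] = (4*b^3 - 78*b^2 + 6*b - 13)/(8*b^6 - 12*b^4 + 6*b^2 - 1)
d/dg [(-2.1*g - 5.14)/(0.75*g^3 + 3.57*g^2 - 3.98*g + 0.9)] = (3.15*g^3 + 19.062*g^2 + 36.6996*g - 22.3472)/(0.5625*g^6 + 5.355*g^5 + 6.7749*g^4 - 27.0672*g^3 + 22.2664*g^2 - 7.164*g + 0.81)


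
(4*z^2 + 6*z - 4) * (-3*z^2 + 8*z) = -12*z^4 + 14*z^3 + 60*z^2 - 32*z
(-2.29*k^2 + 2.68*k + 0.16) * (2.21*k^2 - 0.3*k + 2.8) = -5.0609*k^4 + 6.6098*k^3 - 6.8624*k^2 + 7.456*k + 0.448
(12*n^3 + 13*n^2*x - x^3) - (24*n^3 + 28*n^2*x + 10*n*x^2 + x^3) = -12*n^3 - 15*n^2*x - 10*n*x^2 - 2*x^3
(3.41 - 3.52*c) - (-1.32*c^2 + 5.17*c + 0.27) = 1.32*c^2 - 8.69*c + 3.14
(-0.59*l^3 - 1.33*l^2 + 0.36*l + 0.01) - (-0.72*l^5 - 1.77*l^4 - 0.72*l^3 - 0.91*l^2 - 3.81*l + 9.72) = 0.72*l^5 + 1.77*l^4 + 0.13*l^3 - 0.42*l^2 + 4.17*l - 9.71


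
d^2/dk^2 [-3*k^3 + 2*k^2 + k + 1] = 4 - 18*k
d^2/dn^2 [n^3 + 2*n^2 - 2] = 6*n + 4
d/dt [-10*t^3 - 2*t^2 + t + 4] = -30*t^2 - 4*t + 1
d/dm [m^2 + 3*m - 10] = 2*m + 3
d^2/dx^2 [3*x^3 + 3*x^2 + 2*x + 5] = 18*x + 6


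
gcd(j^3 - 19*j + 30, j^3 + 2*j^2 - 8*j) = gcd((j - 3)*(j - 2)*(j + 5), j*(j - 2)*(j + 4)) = j - 2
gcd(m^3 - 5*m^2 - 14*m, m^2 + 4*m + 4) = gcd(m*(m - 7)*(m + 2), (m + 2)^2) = m + 2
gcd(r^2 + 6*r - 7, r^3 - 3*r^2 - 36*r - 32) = 1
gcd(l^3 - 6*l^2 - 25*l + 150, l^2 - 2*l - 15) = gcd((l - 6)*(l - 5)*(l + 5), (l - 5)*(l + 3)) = l - 5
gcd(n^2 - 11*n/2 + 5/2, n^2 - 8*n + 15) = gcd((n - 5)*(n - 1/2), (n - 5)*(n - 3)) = n - 5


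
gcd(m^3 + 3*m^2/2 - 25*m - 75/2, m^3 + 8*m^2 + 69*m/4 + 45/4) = m^2 + 13*m/2 + 15/2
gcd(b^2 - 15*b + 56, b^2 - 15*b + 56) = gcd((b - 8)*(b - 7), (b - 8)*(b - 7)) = b^2 - 15*b + 56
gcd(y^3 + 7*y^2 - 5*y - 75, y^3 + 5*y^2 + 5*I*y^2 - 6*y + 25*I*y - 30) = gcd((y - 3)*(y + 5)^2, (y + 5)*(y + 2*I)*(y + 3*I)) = y + 5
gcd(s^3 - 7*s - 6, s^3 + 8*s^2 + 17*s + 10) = s^2 + 3*s + 2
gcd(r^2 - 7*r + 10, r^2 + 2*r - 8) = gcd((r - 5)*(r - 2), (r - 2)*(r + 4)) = r - 2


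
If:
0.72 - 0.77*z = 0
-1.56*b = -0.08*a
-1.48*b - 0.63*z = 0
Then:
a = -7.76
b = -0.40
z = 0.94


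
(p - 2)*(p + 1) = p^2 - p - 2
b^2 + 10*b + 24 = (b + 4)*(b + 6)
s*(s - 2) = s^2 - 2*s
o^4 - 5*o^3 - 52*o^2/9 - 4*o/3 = o*(o - 6)*(o + 1/3)*(o + 2/3)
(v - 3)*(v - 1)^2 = v^3 - 5*v^2 + 7*v - 3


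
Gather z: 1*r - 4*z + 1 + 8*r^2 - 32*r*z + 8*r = 8*r^2 + 9*r + z*(-32*r - 4) + 1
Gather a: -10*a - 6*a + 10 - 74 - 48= -16*a - 112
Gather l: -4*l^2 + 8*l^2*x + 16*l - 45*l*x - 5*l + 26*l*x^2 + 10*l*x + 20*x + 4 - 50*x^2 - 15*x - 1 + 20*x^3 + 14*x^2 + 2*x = l^2*(8*x - 4) + l*(26*x^2 - 35*x + 11) + 20*x^3 - 36*x^2 + 7*x + 3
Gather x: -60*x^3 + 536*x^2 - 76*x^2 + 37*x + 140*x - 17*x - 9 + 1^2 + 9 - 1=-60*x^3 + 460*x^2 + 160*x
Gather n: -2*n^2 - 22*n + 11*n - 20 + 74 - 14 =-2*n^2 - 11*n + 40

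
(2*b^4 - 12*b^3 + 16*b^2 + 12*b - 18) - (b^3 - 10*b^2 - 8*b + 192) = 2*b^4 - 13*b^3 + 26*b^2 + 20*b - 210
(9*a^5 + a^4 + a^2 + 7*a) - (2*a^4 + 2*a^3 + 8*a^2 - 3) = 9*a^5 - a^4 - 2*a^3 - 7*a^2 + 7*a + 3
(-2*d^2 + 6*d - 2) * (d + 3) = -2*d^3 + 16*d - 6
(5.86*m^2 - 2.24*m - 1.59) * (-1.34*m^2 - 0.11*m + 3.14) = -7.8524*m^4 + 2.357*m^3 + 20.7774*m^2 - 6.8587*m - 4.9926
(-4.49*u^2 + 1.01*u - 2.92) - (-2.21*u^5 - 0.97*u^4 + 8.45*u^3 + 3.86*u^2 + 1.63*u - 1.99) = 2.21*u^5 + 0.97*u^4 - 8.45*u^3 - 8.35*u^2 - 0.62*u - 0.93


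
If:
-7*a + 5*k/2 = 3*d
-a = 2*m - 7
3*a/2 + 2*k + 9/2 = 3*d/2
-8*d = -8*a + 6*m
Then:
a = -171/667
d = -1986/667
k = -2862/667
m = 2420/667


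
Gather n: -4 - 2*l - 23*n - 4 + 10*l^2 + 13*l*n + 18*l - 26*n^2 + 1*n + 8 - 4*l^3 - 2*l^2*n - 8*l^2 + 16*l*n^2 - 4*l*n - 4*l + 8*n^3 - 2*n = -4*l^3 + 2*l^2 + 12*l + 8*n^3 + n^2*(16*l - 26) + n*(-2*l^2 + 9*l - 24)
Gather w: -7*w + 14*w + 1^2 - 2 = 7*w - 1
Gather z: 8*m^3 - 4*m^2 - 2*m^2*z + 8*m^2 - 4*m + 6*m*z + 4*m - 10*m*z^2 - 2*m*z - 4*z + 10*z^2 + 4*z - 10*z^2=8*m^3 + 4*m^2 - 10*m*z^2 + z*(-2*m^2 + 4*m)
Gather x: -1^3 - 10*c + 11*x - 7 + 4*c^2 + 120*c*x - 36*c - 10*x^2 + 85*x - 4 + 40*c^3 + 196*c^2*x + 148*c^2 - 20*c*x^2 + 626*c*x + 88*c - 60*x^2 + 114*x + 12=40*c^3 + 152*c^2 + 42*c + x^2*(-20*c - 70) + x*(196*c^2 + 746*c + 210)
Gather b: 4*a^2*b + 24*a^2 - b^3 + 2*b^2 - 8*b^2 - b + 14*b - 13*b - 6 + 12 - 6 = 4*a^2*b + 24*a^2 - b^3 - 6*b^2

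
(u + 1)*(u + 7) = u^2 + 8*u + 7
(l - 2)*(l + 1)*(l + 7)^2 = l^4 + 13*l^3 + 33*l^2 - 77*l - 98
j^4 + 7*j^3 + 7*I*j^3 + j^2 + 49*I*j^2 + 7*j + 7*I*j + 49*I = (j + 7)*(j - I)*(j + I)*(j + 7*I)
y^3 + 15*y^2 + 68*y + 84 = (y + 2)*(y + 6)*(y + 7)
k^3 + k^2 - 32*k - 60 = (k - 6)*(k + 2)*(k + 5)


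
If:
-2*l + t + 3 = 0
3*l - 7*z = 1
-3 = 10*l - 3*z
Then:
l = -24/61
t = -231/61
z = -19/61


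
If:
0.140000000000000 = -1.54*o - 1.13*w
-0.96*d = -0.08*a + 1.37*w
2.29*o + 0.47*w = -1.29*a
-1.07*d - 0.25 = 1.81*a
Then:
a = -1.89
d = 2.96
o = 1.51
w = -2.18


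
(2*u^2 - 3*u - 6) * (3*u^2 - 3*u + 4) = 6*u^4 - 15*u^3 - u^2 + 6*u - 24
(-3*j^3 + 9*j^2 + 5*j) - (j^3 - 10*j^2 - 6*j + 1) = -4*j^3 + 19*j^2 + 11*j - 1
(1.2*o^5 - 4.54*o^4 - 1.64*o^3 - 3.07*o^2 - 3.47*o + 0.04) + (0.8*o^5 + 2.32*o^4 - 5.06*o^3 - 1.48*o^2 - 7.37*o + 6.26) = 2.0*o^5 - 2.22*o^4 - 6.7*o^3 - 4.55*o^2 - 10.84*o + 6.3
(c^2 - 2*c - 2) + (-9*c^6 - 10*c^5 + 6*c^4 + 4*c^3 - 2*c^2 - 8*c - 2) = -9*c^6 - 10*c^5 + 6*c^4 + 4*c^3 - c^2 - 10*c - 4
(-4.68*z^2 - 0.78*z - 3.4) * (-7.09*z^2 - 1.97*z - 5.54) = 33.1812*z^4 + 14.7498*z^3 + 51.5698*z^2 + 11.0192*z + 18.836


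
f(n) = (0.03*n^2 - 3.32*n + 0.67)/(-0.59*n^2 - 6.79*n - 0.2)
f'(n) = (0.06*n - 3.32)/(-0.59*n^2 - 6.79*n - 0.2) + (1.18*n + 6.79)*(0.03*n^2 - 3.32*n + 0.67)/(-0.59*n^2 - 6.79*n - 0.2)^2 = (-2.1625*n^2 + 0.778600000000001*n + 5.2133)/(0.3481*n^4 + 8.0122*n^3 + 46.3401*n^2 + 2.716*n + 0.04)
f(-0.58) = 0.74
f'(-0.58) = 0.32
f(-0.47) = 0.78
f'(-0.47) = 0.53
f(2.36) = 0.36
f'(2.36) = -0.01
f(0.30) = 0.14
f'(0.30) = 1.00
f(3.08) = 0.35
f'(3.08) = -0.02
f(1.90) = 0.36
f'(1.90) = -0.00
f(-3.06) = 0.74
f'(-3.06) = -0.08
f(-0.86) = 0.68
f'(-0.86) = 0.11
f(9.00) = 0.25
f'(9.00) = -0.01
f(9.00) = 0.25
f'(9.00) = -0.01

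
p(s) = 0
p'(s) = 0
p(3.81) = 0.00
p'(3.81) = 0.00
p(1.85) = 0.00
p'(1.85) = 0.00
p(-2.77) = 0.00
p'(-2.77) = 0.00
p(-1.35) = 0.00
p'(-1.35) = 0.00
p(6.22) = 0.00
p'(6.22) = 0.00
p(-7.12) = 0.00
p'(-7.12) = 0.00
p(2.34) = 0.00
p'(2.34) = 0.00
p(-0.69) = 0.00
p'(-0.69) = 0.00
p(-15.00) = 0.00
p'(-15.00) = 0.00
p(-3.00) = 0.00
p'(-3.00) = 0.00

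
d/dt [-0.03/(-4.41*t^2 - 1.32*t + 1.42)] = (-0.2646*t - 0.0396)/(4.41*t^2 + 1.32*t - 1.42)^2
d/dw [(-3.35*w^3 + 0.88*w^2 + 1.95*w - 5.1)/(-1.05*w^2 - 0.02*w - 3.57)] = (3.5175*w^4 + 0.134*w^3 + 37.9084*w^2 - 16.9932*w - 7.0635)/(1.1025*w^4 + 0.042*w^3 + 7.4974*w^2 + 0.1428*w + 12.7449)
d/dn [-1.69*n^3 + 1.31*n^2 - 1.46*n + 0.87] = -5.07*n^2 + 2.62*n - 1.46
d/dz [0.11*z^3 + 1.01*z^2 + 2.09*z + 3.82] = 0.33*z^2 + 2.02*z + 2.09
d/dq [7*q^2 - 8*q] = 14*q - 8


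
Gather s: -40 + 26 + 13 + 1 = 0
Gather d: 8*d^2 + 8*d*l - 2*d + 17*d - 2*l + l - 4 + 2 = 8*d^2 + d*(8*l + 15) - l - 2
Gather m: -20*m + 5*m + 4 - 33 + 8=-15*m - 21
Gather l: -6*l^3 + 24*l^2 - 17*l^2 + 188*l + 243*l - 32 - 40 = -6*l^3 + 7*l^2 + 431*l - 72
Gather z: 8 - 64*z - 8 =-64*z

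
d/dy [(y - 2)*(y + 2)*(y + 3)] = 3*y^2 + 6*y - 4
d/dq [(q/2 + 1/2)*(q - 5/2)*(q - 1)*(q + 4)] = 2*q^3 + 9*q^2/4 - 11*q - 3/4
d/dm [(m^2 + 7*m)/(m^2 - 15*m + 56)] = 2*(-11*m^2 + 56*m + 196)/(m^4 - 30*m^3 + 337*m^2 - 1680*m + 3136)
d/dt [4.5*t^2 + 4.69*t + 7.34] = 9.0*t + 4.69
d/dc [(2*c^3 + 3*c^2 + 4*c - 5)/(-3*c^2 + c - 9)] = (-6*c^4 + 4*c^3 - 39*c^2 - 84*c - 31)/(9*c^4 - 6*c^3 + 55*c^2 - 18*c + 81)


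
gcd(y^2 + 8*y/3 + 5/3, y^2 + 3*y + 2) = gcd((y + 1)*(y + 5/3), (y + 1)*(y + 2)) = y + 1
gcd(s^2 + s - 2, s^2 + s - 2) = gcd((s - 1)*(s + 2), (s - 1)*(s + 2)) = s^2 + s - 2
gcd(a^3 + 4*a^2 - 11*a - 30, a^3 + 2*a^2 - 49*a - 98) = a + 2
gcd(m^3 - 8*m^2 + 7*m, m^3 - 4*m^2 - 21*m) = m^2 - 7*m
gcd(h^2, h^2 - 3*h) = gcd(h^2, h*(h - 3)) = h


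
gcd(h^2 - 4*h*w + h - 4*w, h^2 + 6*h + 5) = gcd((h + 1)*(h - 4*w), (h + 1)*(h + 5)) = h + 1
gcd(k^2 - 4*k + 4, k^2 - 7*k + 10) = k - 2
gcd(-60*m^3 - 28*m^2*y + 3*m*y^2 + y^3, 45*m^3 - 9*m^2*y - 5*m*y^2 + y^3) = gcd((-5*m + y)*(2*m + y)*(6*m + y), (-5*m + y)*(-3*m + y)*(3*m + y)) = -5*m + y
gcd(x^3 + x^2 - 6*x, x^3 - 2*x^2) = x^2 - 2*x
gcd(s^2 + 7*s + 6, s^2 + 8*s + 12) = s + 6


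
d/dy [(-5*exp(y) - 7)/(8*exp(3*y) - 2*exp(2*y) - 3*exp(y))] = (80*exp(3*y) + 158*exp(2*y) - 28*exp(y) - 21)*exp(-y)/(64*exp(4*y) - 32*exp(3*y) - 44*exp(2*y) + 12*exp(y) + 9)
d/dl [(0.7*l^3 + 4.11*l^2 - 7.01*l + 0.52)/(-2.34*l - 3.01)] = (-3.276*l^3 - 15.9384*l^2 - 24.7422*l + 22.3169)/(5.4756*l^2 + 14.0868*l + 9.0601)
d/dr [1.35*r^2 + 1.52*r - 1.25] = 2.7*r + 1.52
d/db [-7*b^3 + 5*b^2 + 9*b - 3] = -21*b^2 + 10*b + 9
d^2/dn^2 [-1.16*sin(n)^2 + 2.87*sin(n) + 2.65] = 4.64*sin(n)^2 - 2.87*sin(n) - 2.32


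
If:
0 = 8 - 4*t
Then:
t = 2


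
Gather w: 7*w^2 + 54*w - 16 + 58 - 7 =7*w^2 + 54*w + 35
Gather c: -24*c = -24*c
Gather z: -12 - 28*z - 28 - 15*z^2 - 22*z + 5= -15*z^2 - 50*z - 35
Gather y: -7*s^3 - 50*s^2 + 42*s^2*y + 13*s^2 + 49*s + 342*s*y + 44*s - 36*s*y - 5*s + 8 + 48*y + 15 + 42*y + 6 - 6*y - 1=-7*s^3 - 37*s^2 + 88*s + y*(42*s^2 + 306*s + 84) + 28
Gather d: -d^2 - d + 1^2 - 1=-d^2 - d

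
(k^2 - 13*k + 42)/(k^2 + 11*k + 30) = (k^2 - 13*k + 42)/(k^2 + 11*k + 30)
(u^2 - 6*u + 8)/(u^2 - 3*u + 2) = (u - 4)/(u - 1)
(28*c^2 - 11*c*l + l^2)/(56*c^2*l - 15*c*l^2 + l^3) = (4*c - l)/(l*(8*c - l))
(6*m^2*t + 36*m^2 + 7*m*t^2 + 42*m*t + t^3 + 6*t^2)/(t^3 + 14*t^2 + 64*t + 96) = (6*m^2 + 7*m*t + t^2)/(t^2 + 8*t + 16)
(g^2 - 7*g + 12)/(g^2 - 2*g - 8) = (g - 3)/(g + 2)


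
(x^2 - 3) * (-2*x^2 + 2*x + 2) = -2*x^4 + 2*x^3 + 8*x^2 - 6*x - 6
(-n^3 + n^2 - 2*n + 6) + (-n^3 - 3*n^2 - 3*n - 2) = -2*n^3 - 2*n^2 - 5*n + 4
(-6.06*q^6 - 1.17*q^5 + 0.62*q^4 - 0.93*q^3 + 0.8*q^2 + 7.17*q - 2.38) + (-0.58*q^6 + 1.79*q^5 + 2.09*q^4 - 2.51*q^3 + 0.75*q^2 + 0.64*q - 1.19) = -6.64*q^6 + 0.62*q^5 + 2.71*q^4 - 3.44*q^3 + 1.55*q^2 + 7.81*q - 3.57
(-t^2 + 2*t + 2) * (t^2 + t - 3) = -t^4 + t^3 + 7*t^2 - 4*t - 6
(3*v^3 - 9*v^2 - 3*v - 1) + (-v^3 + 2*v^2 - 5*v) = 2*v^3 - 7*v^2 - 8*v - 1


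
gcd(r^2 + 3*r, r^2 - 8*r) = r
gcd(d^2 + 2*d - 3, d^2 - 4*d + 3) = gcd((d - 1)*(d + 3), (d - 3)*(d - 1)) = d - 1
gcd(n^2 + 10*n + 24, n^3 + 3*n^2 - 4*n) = n + 4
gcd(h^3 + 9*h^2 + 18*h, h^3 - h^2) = h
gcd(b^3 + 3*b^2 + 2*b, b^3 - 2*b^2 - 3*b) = b^2 + b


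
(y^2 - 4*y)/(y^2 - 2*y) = (y - 4)/(y - 2)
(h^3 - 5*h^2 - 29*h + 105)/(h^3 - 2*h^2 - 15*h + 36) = (h^2 - 2*h - 35)/(h^2 + h - 12)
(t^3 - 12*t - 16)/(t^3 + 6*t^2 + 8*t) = (t^2 - 2*t - 8)/(t*(t + 4))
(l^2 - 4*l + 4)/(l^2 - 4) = (l - 2)/(l + 2)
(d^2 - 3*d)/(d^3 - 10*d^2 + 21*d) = 1/(d - 7)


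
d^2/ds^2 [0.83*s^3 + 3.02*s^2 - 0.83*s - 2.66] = 4.98*s + 6.04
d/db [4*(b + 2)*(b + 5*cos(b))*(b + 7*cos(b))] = -4*(b + 2)*(b + 5*cos(b))*(7*sin(b) - 1) - 4*(b + 2)*(b + 7*cos(b))*(5*sin(b) - 1) + 4*(b + 5*cos(b))*(b + 7*cos(b))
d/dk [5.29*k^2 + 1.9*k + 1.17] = 10.58*k + 1.9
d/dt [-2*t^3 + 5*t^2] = 2*t*(5 - 3*t)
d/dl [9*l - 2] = 9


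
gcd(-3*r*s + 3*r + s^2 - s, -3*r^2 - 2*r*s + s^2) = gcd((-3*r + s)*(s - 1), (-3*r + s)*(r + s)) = 3*r - s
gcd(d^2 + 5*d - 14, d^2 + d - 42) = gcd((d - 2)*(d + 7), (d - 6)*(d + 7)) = d + 7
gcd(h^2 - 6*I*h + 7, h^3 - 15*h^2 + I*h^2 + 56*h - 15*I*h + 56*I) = h + I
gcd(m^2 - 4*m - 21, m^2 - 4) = 1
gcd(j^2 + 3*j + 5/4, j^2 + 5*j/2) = j + 5/2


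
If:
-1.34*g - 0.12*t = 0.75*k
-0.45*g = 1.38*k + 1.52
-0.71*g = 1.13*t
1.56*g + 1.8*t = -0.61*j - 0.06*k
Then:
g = 0.81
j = -0.44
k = -1.37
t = -0.51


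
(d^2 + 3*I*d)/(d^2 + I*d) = (d + 3*I)/(d + I)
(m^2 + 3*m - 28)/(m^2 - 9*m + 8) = (m^2 + 3*m - 28)/(m^2 - 9*m + 8)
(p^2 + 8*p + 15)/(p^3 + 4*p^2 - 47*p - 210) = (p + 3)/(p^2 - p - 42)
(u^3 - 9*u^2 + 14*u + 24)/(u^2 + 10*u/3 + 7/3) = 3*(u^2 - 10*u + 24)/(3*u + 7)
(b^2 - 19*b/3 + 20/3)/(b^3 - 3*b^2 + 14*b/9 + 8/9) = 3*(b - 5)/(3*b^2 - 5*b - 2)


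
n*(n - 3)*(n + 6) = n^3 + 3*n^2 - 18*n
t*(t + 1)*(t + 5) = t^3 + 6*t^2 + 5*t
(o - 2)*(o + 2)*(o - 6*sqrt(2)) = o^3 - 6*sqrt(2)*o^2 - 4*o + 24*sqrt(2)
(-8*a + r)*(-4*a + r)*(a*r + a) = 32*a^3*r + 32*a^3 - 12*a^2*r^2 - 12*a^2*r + a*r^3 + a*r^2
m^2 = m^2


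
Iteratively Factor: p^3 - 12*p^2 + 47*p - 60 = (p - 5)*(p^2 - 7*p + 12) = (p - 5)*(p - 4)*(p - 3)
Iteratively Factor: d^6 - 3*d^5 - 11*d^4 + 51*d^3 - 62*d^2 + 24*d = (d - 1)*(d^5 - 2*d^4 - 13*d^3 + 38*d^2 - 24*d) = (d - 1)^2*(d^4 - d^3 - 14*d^2 + 24*d) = (d - 3)*(d - 1)^2*(d^3 + 2*d^2 - 8*d) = (d - 3)*(d - 1)^2*(d + 4)*(d^2 - 2*d) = d*(d - 3)*(d - 1)^2*(d + 4)*(d - 2)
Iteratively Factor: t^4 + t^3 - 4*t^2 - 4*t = (t + 1)*(t^3 - 4*t) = (t - 2)*(t + 1)*(t^2 + 2*t) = t*(t - 2)*(t + 1)*(t + 2)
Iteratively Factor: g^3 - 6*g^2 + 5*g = (g - 1)*(g^2 - 5*g) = g*(g - 1)*(g - 5)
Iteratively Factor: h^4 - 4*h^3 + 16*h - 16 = (h + 2)*(h^3 - 6*h^2 + 12*h - 8) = (h - 2)*(h + 2)*(h^2 - 4*h + 4) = (h - 2)^2*(h + 2)*(h - 2)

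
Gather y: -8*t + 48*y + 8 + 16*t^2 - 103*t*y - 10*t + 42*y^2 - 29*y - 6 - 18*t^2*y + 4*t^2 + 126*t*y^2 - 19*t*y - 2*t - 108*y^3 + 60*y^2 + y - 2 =20*t^2 - 20*t - 108*y^3 + y^2*(126*t + 102) + y*(-18*t^2 - 122*t + 20)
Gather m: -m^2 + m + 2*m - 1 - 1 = -m^2 + 3*m - 2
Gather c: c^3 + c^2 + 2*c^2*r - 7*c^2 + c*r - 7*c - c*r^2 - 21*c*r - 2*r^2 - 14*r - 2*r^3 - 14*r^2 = c^3 + c^2*(2*r - 6) + c*(-r^2 - 20*r - 7) - 2*r^3 - 16*r^2 - 14*r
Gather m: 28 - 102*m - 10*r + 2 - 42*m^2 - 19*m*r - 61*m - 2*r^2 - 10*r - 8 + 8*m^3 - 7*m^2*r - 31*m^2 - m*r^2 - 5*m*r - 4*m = 8*m^3 + m^2*(-7*r - 73) + m*(-r^2 - 24*r - 167) - 2*r^2 - 20*r + 22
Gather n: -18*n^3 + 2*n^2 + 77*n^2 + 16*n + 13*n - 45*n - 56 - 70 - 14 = -18*n^3 + 79*n^2 - 16*n - 140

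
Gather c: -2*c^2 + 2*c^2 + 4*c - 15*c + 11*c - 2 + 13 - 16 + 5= 0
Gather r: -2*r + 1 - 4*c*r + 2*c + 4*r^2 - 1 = 2*c + 4*r^2 + r*(-4*c - 2)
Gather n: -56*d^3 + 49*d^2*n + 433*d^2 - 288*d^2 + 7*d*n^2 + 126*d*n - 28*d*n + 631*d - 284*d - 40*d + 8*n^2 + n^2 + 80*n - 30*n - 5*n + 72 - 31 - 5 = -56*d^3 + 145*d^2 + 307*d + n^2*(7*d + 9) + n*(49*d^2 + 98*d + 45) + 36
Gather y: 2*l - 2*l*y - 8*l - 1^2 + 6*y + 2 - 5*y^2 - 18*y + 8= -6*l - 5*y^2 + y*(-2*l - 12) + 9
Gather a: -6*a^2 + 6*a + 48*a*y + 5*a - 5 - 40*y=-6*a^2 + a*(48*y + 11) - 40*y - 5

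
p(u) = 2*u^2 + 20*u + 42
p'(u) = 4*u + 20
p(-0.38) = 34.69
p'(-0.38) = 18.48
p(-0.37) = 34.87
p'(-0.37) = 18.52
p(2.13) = 93.67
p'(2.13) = 28.52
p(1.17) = 68.14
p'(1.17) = 24.68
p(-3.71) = -4.67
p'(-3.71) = 5.16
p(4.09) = 157.26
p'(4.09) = 36.36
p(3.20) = 126.48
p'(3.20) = 32.80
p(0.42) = 50.75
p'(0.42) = 21.68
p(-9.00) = 24.00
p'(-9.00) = -16.00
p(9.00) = 384.00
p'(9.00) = 56.00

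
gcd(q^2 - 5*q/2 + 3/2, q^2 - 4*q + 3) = q - 1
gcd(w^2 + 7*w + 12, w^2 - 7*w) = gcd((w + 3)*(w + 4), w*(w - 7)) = 1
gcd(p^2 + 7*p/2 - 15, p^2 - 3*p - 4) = 1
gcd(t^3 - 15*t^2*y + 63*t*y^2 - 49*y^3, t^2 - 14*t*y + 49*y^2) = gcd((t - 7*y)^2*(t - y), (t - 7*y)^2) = t^2 - 14*t*y + 49*y^2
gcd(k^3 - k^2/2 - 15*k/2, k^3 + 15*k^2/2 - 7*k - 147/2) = k - 3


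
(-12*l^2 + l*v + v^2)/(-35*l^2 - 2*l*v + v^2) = (12*l^2 - l*v - v^2)/(35*l^2 + 2*l*v - v^2)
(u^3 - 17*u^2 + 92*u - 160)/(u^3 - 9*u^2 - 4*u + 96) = (u - 5)/(u + 3)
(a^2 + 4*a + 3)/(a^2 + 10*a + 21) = (a + 1)/(a + 7)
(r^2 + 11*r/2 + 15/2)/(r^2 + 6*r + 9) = (r + 5/2)/(r + 3)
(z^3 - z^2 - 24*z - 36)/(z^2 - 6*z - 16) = (z^2 - 3*z - 18)/(z - 8)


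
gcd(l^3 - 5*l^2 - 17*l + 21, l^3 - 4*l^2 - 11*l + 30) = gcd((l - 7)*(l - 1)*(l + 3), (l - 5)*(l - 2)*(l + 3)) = l + 3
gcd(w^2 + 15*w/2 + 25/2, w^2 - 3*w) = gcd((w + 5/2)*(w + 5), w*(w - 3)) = 1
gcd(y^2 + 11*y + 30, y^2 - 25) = y + 5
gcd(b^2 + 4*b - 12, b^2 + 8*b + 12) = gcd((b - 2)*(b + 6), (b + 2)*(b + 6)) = b + 6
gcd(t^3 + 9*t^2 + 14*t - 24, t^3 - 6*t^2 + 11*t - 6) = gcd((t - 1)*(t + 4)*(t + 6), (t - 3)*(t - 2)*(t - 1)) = t - 1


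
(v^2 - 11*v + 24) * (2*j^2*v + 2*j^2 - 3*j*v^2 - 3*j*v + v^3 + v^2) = 2*j^2*v^3 - 20*j^2*v^2 + 26*j^2*v + 48*j^2 - 3*j*v^4 + 30*j*v^3 - 39*j*v^2 - 72*j*v + v^5 - 10*v^4 + 13*v^3 + 24*v^2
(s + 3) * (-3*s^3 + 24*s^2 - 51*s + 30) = -3*s^4 + 15*s^3 + 21*s^2 - 123*s + 90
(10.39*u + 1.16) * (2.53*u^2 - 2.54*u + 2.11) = 26.2867*u^3 - 23.4558*u^2 + 18.9765*u + 2.4476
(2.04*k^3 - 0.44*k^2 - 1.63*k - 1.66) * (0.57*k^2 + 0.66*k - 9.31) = 1.1628*k^5 + 1.0956*k^4 - 20.2119*k^3 + 2.0744*k^2 + 14.0797*k + 15.4546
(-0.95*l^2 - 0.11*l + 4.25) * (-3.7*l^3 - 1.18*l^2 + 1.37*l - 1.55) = 3.515*l^5 + 1.528*l^4 - 16.8967*l^3 - 3.6932*l^2 + 5.993*l - 6.5875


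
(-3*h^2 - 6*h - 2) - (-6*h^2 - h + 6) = 3*h^2 - 5*h - 8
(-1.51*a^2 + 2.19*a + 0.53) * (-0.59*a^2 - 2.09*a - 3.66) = 0.8909*a^4 + 1.8638*a^3 + 0.636800000000001*a^2 - 9.1231*a - 1.9398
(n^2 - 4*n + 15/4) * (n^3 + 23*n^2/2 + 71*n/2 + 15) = n^5 + 15*n^4/2 - 27*n^3/4 - 671*n^2/8 + 585*n/8 + 225/4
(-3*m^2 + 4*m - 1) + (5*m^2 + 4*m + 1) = 2*m^2 + 8*m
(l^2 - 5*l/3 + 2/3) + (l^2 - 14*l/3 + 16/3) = 2*l^2 - 19*l/3 + 6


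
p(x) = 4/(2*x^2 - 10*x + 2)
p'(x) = 4*(10 - 4*x)/(2*x^2 - 10*x + 2)^2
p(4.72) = -6.22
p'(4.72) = -85.86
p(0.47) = -1.77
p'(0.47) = 6.37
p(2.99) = -0.40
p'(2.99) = -0.08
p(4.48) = -1.50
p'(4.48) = -4.48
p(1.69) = -0.44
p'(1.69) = 0.15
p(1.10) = -0.61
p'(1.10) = 0.52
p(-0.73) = 0.39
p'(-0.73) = 0.48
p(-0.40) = 0.63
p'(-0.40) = 1.16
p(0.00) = 2.00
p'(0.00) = 10.00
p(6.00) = 0.29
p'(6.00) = -0.29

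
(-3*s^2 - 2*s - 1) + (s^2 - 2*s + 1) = -2*s^2 - 4*s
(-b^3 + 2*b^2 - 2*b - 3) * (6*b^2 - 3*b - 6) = -6*b^5 + 15*b^4 - 12*b^3 - 24*b^2 + 21*b + 18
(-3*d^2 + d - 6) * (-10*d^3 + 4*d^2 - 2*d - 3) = 30*d^5 - 22*d^4 + 70*d^3 - 17*d^2 + 9*d + 18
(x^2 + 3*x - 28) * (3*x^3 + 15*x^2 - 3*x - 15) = 3*x^5 + 24*x^4 - 42*x^3 - 444*x^2 + 39*x + 420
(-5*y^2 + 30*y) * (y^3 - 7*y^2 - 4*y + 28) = -5*y^5 + 65*y^4 - 190*y^3 - 260*y^2 + 840*y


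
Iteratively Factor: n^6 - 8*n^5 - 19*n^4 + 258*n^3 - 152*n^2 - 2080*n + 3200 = (n - 4)*(n^5 - 4*n^4 - 35*n^3 + 118*n^2 + 320*n - 800) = (n - 5)*(n - 4)*(n^4 + n^3 - 30*n^2 - 32*n + 160) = (n - 5)*(n - 4)*(n + 4)*(n^3 - 3*n^2 - 18*n + 40) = (n - 5)^2*(n - 4)*(n + 4)*(n^2 + 2*n - 8) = (n - 5)^2*(n - 4)*(n - 2)*(n + 4)*(n + 4)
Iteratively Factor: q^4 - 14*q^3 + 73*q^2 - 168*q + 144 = (q - 3)*(q^3 - 11*q^2 + 40*q - 48) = (q - 4)*(q - 3)*(q^2 - 7*q + 12) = (q - 4)^2*(q - 3)*(q - 3)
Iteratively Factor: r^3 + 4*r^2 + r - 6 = (r - 1)*(r^2 + 5*r + 6) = (r - 1)*(r + 2)*(r + 3)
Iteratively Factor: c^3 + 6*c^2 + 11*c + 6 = (c + 3)*(c^2 + 3*c + 2) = (c + 1)*(c + 3)*(c + 2)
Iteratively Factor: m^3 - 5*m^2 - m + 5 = (m - 5)*(m^2 - 1) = (m - 5)*(m + 1)*(m - 1)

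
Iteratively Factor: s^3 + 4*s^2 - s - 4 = (s + 1)*(s^2 + 3*s - 4) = (s - 1)*(s + 1)*(s + 4)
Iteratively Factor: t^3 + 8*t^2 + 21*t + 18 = (t + 3)*(t^2 + 5*t + 6) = (t + 2)*(t + 3)*(t + 3)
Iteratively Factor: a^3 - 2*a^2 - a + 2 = (a - 2)*(a^2 - 1) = (a - 2)*(a + 1)*(a - 1)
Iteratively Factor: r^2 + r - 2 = (r - 1)*(r + 2)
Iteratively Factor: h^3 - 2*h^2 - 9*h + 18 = (h - 2)*(h^2 - 9) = (h - 2)*(h + 3)*(h - 3)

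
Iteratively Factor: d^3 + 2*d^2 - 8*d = (d - 2)*(d^2 + 4*d) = (d - 2)*(d + 4)*(d)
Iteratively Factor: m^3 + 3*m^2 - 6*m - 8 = (m + 1)*(m^2 + 2*m - 8) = (m - 2)*(m + 1)*(m + 4)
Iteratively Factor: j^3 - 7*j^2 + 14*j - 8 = (j - 2)*(j^2 - 5*j + 4) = (j - 4)*(j - 2)*(j - 1)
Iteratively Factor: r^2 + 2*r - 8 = (r + 4)*(r - 2)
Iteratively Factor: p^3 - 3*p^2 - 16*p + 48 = (p + 4)*(p^2 - 7*p + 12) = (p - 4)*(p + 4)*(p - 3)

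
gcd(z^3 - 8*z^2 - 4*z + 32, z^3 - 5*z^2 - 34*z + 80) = z^2 - 10*z + 16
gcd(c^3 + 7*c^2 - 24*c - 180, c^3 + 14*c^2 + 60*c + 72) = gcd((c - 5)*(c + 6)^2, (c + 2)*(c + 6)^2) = c^2 + 12*c + 36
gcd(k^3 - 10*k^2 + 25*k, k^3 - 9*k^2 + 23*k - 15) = k - 5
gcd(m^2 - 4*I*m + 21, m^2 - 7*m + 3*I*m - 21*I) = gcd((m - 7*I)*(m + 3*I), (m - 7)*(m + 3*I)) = m + 3*I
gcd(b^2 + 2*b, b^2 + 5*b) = b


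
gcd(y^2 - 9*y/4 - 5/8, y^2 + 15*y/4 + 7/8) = y + 1/4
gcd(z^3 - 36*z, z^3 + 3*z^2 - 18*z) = z^2 + 6*z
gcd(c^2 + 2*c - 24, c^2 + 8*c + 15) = 1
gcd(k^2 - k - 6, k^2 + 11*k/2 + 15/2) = 1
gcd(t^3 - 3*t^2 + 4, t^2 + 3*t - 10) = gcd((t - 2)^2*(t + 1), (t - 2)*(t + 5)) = t - 2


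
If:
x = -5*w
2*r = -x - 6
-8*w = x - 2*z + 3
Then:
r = 5*z/3 - 11/2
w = 2*z/3 - 1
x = 5 - 10*z/3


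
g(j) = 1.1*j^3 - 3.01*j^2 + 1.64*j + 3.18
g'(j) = 3.3*j^2 - 6.02*j + 1.64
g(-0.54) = 1.24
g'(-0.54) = 5.85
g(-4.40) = -156.01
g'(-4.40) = 92.02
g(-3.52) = -87.86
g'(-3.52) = 63.72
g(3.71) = 24.01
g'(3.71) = 24.73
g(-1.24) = -5.58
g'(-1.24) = 14.18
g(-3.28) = -73.40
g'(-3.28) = 56.89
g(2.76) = 7.90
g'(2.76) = 10.16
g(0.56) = 3.35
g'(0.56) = -0.70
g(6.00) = 142.26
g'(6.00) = 84.32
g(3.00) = 10.71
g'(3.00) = 13.28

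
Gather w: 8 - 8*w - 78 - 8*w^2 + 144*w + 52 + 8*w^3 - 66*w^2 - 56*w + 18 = 8*w^3 - 74*w^2 + 80*w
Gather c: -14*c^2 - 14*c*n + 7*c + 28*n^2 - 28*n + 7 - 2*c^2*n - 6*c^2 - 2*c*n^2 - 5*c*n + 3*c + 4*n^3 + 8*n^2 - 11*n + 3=c^2*(-2*n - 20) + c*(-2*n^2 - 19*n + 10) + 4*n^3 + 36*n^2 - 39*n + 10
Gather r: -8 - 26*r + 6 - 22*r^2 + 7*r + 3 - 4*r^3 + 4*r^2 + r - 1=-4*r^3 - 18*r^2 - 18*r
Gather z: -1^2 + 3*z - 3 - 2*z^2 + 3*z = -2*z^2 + 6*z - 4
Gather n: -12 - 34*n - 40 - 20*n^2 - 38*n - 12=-20*n^2 - 72*n - 64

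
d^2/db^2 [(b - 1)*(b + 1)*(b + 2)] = 6*b + 4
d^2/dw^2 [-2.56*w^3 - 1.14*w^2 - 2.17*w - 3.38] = -15.36*w - 2.28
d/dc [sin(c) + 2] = cos(c)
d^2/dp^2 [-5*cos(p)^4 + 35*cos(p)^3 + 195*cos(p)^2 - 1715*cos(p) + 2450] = 80*sin(p)^4 + 680*sin(p)^2 + 6755*cos(p)/4 - 315*cos(3*p)/4 - 370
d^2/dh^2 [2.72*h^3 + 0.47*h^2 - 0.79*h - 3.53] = 16.32*h + 0.94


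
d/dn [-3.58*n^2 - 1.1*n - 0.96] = -7.16*n - 1.1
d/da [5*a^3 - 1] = 15*a^2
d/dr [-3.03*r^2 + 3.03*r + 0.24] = 3.03 - 6.06*r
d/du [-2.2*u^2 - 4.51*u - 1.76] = -4.4*u - 4.51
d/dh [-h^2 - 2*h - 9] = -2*h - 2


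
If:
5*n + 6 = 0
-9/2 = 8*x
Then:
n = -6/5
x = -9/16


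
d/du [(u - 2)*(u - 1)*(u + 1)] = 3*u^2 - 4*u - 1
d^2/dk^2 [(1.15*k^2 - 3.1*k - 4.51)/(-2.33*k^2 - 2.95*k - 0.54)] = (49.46823*k^3 + 155.587614*k^2 + 162.59439*k + 56.600306)/(12.649337*k^6 + 48.045765*k^5 + 69.625293*k^4 + 47.942515*k^3 + 16.136334*k^2 + 2.58066*k + 0.157464)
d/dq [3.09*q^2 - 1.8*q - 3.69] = 6.18*q - 1.8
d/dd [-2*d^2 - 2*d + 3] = -4*d - 2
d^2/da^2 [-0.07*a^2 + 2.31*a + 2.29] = -0.140000000000000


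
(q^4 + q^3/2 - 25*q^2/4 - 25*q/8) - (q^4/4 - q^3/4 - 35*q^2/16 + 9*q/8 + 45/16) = 3*q^4/4 + 3*q^3/4 - 65*q^2/16 - 17*q/4 - 45/16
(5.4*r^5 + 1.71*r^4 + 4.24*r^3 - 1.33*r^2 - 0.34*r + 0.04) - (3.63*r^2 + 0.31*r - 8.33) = 5.4*r^5 + 1.71*r^4 + 4.24*r^3 - 4.96*r^2 - 0.65*r + 8.37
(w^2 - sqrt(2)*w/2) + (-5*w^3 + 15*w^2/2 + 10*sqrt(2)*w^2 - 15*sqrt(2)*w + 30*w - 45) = -5*w^3 + 17*w^2/2 + 10*sqrt(2)*w^2 - 31*sqrt(2)*w/2 + 30*w - 45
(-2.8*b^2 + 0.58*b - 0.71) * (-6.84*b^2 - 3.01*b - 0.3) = 19.152*b^4 + 4.4608*b^3 + 3.9506*b^2 + 1.9631*b + 0.213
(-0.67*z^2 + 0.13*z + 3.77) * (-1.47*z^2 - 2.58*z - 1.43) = 0.9849*z^4 + 1.5375*z^3 - 4.9192*z^2 - 9.9125*z - 5.3911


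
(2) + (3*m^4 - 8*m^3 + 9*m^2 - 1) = 3*m^4 - 8*m^3 + 9*m^2 + 1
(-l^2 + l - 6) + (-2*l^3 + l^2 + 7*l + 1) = -2*l^3 + 8*l - 5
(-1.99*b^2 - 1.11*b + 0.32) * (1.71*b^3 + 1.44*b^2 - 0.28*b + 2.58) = -3.4029*b^5 - 4.7637*b^4 - 0.494*b^3 - 4.3626*b^2 - 2.9534*b + 0.8256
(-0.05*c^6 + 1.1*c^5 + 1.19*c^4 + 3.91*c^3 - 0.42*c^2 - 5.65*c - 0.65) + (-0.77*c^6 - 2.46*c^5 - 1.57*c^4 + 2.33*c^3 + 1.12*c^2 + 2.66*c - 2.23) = -0.82*c^6 - 1.36*c^5 - 0.38*c^4 + 6.24*c^3 + 0.7*c^2 - 2.99*c - 2.88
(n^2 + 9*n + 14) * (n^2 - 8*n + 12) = n^4 + n^3 - 46*n^2 - 4*n + 168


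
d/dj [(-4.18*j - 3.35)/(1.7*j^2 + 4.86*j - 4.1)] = (7.106*j^2 + 11.39*j + 33.419)/(2.89*j^4 + 16.524*j^3 + 9.6796*j^2 - 39.852*j + 16.81)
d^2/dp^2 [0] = 0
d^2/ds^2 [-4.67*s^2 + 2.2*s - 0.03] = -9.34000000000000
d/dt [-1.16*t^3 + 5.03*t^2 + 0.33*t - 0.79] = -3.48*t^2 + 10.06*t + 0.33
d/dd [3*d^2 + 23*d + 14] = 6*d + 23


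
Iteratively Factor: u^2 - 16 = (u - 4)*(u + 4)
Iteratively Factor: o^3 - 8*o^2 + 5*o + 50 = (o - 5)*(o^2 - 3*o - 10) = (o - 5)^2*(o + 2)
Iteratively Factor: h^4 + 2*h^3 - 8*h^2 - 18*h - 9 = (h + 1)*(h^3 + h^2 - 9*h - 9) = (h + 1)*(h + 3)*(h^2 - 2*h - 3) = (h + 1)^2*(h + 3)*(h - 3)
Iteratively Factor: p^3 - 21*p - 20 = (p - 5)*(p^2 + 5*p + 4) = (p - 5)*(p + 1)*(p + 4)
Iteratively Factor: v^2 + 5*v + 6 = (v + 2)*(v + 3)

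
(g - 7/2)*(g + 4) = g^2 + g/2 - 14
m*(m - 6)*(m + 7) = m^3 + m^2 - 42*m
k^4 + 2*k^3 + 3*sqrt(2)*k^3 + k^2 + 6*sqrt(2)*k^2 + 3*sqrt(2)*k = k*(k + 1)^2*(k + 3*sqrt(2))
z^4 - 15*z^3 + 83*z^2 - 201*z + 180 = (z - 5)*(z - 4)*(z - 3)^2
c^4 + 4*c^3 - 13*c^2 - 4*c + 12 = (c - 2)*(c - 1)*(c + 1)*(c + 6)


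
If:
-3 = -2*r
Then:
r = 3/2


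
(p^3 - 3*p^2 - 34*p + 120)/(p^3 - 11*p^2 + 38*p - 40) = (p + 6)/(p - 2)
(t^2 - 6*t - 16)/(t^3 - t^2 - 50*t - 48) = (t + 2)/(t^2 + 7*t + 6)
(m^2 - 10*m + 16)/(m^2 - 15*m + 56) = (m - 2)/(m - 7)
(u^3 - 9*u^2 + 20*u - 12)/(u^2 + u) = (u^3 - 9*u^2 + 20*u - 12)/(u*(u + 1))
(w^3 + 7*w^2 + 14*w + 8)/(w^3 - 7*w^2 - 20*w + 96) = (w^2 + 3*w + 2)/(w^2 - 11*w + 24)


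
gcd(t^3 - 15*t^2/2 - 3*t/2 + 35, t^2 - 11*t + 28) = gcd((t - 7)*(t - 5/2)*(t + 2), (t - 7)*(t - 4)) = t - 7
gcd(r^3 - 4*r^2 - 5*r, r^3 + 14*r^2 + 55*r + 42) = r + 1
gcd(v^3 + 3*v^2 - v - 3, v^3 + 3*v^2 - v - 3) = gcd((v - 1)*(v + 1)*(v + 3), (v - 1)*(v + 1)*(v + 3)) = v^3 + 3*v^2 - v - 3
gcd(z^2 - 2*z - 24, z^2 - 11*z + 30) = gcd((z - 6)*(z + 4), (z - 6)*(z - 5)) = z - 6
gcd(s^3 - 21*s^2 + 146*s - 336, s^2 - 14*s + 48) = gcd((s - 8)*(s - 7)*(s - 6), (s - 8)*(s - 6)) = s^2 - 14*s + 48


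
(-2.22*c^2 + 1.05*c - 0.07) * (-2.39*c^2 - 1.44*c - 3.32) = 5.3058*c^4 + 0.6873*c^3 + 6.0257*c^2 - 3.3852*c + 0.2324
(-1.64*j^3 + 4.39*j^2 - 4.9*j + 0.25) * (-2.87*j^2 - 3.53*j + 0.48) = 4.7068*j^5 - 6.8101*j^4 - 2.2209*j^3 + 18.6867*j^2 - 3.2345*j + 0.12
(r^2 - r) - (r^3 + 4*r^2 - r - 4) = -r^3 - 3*r^2 + 4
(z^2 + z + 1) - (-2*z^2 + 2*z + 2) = 3*z^2 - z - 1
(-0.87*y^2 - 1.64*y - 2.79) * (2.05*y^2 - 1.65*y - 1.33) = -1.7835*y^4 - 1.9265*y^3 - 1.8564*y^2 + 6.7847*y + 3.7107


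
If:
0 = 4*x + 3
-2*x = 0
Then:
No Solution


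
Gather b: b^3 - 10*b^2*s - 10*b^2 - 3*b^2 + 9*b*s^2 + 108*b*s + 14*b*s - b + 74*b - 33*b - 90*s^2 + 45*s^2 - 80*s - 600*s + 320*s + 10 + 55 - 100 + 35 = b^3 + b^2*(-10*s - 13) + b*(9*s^2 + 122*s + 40) - 45*s^2 - 360*s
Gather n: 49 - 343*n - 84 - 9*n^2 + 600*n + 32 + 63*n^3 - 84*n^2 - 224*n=63*n^3 - 93*n^2 + 33*n - 3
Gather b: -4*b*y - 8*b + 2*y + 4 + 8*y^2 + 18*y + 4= b*(-4*y - 8) + 8*y^2 + 20*y + 8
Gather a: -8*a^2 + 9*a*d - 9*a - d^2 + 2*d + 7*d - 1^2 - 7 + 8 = -8*a^2 + a*(9*d - 9) - d^2 + 9*d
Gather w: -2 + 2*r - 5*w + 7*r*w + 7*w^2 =2*r + 7*w^2 + w*(7*r - 5) - 2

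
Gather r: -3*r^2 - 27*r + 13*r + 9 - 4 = -3*r^2 - 14*r + 5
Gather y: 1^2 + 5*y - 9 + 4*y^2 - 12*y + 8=4*y^2 - 7*y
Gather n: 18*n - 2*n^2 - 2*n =-2*n^2 + 16*n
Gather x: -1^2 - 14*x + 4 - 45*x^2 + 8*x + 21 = -45*x^2 - 6*x + 24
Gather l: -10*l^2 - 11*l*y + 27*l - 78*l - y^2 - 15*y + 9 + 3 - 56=-10*l^2 + l*(-11*y - 51) - y^2 - 15*y - 44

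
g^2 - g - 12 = (g - 4)*(g + 3)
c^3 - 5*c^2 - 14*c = c*(c - 7)*(c + 2)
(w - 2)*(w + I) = w^2 - 2*w + I*w - 2*I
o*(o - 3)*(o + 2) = o^3 - o^2 - 6*o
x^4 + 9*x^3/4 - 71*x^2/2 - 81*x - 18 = (x - 6)*(x + 1/4)*(x + 2)*(x + 6)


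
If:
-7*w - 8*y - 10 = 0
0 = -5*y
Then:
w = -10/7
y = 0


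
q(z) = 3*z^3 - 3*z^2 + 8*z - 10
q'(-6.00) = 368.00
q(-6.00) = -814.00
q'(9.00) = 683.00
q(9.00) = 2006.00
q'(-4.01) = 176.78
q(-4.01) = -283.76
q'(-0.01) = 8.06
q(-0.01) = -10.08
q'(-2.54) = 81.30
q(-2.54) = -98.84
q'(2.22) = 39.04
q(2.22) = 25.80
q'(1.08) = 12.02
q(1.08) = -1.08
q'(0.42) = 7.07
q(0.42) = -6.95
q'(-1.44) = 35.30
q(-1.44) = -36.70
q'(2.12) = 35.73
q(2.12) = 22.06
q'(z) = 9*z^2 - 6*z + 8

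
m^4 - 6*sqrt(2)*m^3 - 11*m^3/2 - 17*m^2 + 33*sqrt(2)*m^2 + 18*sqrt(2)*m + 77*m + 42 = (m - 6)*(m - 7*sqrt(2))*(sqrt(2)*m/2 + 1)*(sqrt(2)*m + sqrt(2)/2)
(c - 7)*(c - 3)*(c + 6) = c^3 - 4*c^2 - 39*c + 126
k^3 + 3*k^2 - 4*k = k*(k - 1)*(k + 4)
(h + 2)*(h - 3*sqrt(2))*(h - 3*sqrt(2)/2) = h^3 - 9*sqrt(2)*h^2/2 + 2*h^2 - 9*sqrt(2)*h + 9*h + 18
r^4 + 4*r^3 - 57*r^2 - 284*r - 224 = (r - 8)*(r + 1)*(r + 4)*(r + 7)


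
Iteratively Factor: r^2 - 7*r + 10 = (r - 2)*(r - 5)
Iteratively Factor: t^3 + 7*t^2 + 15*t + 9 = (t + 3)*(t^2 + 4*t + 3) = (t + 3)^2*(t + 1)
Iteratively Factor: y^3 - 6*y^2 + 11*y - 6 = (y - 3)*(y^2 - 3*y + 2) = (y - 3)*(y - 2)*(y - 1)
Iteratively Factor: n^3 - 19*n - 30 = (n - 5)*(n^2 + 5*n + 6) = (n - 5)*(n + 3)*(n + 2)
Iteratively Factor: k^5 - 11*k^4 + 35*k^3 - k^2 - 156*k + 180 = (k - 5)*(k^4 - 6*k^3 + 5*k^2 + 24*k - 36) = (k - 5)*(k - 2)*(k^3 - 4*k^2 - 3*k + 18) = (k - 5)*(k - 2)*(k + 2)*(k^2 - 6*k + 9) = (k - 5)*(k - 3)*(k - 2)*(k + 2)*(k - 3)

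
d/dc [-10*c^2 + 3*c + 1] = 3 - 20*c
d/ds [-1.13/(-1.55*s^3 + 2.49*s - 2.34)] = (2.8137 - 5.2545*s^2)/(1.55*s^3 - 2.49*s + 2.34)^2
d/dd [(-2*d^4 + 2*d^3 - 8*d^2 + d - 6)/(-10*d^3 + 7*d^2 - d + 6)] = d*(20*d^5 - 28*d^4 - 60*d^3 - 32*d^2 - 143*d - 12)/(100*d^6 - 140*d^5 + 69*d^4 - 134*d^3 + 85*d^2 - 12*d + 36)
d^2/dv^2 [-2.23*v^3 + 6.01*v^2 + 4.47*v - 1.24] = 12.02 - 13.38*v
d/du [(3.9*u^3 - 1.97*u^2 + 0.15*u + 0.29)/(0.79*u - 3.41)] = (6.162*u^3 - 41.4533*u^2 + 13.4354*u - 0.7406)/(0.6241*u^2 - 5.3878*u + 11.6281)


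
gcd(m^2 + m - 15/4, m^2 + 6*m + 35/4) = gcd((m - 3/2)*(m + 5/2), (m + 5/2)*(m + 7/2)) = m + 5/2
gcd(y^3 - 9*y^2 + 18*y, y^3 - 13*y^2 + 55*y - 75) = y - 3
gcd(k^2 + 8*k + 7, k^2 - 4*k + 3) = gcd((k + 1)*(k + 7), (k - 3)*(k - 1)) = 1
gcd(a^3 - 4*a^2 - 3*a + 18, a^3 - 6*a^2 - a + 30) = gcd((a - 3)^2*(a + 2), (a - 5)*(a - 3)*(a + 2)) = a^2 - a - 6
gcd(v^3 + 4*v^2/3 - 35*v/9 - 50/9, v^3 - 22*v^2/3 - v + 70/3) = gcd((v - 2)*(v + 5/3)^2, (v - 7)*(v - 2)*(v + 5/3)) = v^2 - v/3 - 10/3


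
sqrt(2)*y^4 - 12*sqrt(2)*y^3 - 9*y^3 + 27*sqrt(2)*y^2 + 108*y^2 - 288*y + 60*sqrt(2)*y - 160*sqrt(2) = (y - 8)*(y - 4)*(y - 5*sqrt(2))*(sqrt(2)*y + 1)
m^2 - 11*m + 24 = (m - 8)*(m - 3)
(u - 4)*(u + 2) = u^2 - 2*u - 8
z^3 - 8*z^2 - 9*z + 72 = (z - 8)*(z - 3)*(z + 3)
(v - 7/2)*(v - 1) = v^2 - 9*v/2 + 7/2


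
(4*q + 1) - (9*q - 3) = 4 - 5*q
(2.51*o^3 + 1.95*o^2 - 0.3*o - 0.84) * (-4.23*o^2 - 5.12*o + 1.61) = -10.6173*o^5 - 21.0997*o^4 - 4.6739*o^3 + 8.2287*o^2 + 3.8178*o - 1.3524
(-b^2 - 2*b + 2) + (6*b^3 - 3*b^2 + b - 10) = 6*b^3 - 4*b^2 - b - 8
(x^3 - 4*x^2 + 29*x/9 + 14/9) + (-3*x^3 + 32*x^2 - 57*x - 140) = -2*x^3 + 28*x^2 - 484*x/9 - 1246/9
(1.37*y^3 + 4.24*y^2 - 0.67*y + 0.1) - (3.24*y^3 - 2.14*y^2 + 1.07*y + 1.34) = -1.87*y^3 + 6.38*y^2 - 1.74*y - 1.24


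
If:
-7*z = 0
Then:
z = 0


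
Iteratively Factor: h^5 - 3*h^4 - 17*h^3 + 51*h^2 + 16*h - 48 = (h - 1)*(h^4 - 2*h^3 - 19*h^2 + 32*h + 48) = (h - 4)*(h - 1)*(h^3 + 2*h^2 - 11*h - 12) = (h - 4)*(h - 1)*(h + 4)*(h^2 - 2*h - 3) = (h - 4)*(h - 1)*(h + 1)*(h + 4)*(h - 3)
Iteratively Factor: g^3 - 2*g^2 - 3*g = (g)*(g^2 - 2*g - 3) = g*(g - 3)*(g + 1)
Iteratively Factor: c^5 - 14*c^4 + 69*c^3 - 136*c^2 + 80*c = (c - 1)*(c^4 - 13*c^3 + 56*c^2 - 80*c) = (c - 4)*(c - 1)*(c^3 - 9*c^2 + 20*c) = c*(c - 4)*(c - 1)*(c^2 - 9*c + 20) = c*(c - 4)^2*(c - 1)*(c - 5)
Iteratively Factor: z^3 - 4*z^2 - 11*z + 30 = (z - 2)*(z^2 - 2*z - 15) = (z - 5)*(z - 2)*(z + 3)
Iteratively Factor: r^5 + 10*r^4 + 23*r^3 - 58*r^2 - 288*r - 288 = (r + 4)*(r^4 + 6*r^3 - r^2 - 54*r - 72) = (r - 3)*(r + 4)*(r^3 + 9*r^2 + 26*r + 24) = (r - 3)*(r + 4)^2*(r^2 + 5*r + 6) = (r - 3)*(r + 3)*(r + 4)^2*(r + 2)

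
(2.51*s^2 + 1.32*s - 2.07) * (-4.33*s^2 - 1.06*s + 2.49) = -10.8683*s^4 - 8.3762*s^3 + 13.8138*s^2 + 5.481*s - 5.1543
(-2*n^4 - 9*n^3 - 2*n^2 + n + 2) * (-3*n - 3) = 6*n^5 + 33*n^4 + 33*n^3 + 3*n^2 - 9*n - 6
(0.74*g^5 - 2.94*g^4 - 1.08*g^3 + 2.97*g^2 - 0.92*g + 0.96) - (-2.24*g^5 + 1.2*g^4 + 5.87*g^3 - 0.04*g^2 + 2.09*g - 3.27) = 2.98*g^5 - 4.14*g^4 - 6.95*g^3 + 3.01*g^2 - 3.01*g + 4.23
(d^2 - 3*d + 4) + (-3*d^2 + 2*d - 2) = -2*d^2 - d + 2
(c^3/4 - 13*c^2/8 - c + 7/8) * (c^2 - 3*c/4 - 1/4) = c^5/4 - 29*c^4/16 + 5*c^3/32 + 65*c^2/32 - 13*c/32 - 7/32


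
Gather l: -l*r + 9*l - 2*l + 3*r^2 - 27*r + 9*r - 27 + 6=l*(7 - r) + 3*r^2 - 18*r - 21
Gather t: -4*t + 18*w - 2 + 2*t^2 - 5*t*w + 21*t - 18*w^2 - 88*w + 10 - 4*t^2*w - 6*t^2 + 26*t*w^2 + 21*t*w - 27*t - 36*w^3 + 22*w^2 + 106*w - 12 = t^2*(-4*w - 4) + t*(26*w^2 + 16*w - 10) - 36*w^3 + 4*w^2 + 36*w - 4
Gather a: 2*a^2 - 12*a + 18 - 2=2*a^2 - 12*a + 16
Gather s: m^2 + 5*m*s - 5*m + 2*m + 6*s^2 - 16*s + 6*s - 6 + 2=m^2 - 3*m + 6*s^2 + s*(5*m - 10) - 4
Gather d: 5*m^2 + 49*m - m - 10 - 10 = 5*m^2 + 48*m - 20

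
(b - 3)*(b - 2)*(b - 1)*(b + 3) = b^4 - 3*b^3 - 7*b^2 + 27*b - 18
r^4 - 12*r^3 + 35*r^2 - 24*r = r*(r - 8)*(r - 3)*(r - 1)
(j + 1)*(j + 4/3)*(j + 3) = j^3 + 16*j^2/3 + 25*j/3 + 4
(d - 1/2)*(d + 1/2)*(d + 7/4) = d^3 + 7*d^2/4 - d/4 - 7/16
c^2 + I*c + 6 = (c - 2*I)*(c + 3*I)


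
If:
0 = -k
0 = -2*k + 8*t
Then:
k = 0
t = 0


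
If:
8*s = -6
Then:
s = -3/4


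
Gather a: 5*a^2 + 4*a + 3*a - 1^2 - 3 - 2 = 5*a^2 + 7*a - 6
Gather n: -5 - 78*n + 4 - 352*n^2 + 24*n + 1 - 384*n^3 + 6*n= -384*n^3 - 352*n^2 - 48*n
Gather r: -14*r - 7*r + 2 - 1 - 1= -21*r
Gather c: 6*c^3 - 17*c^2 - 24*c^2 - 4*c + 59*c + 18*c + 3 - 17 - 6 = 6*c^3 - 41*c^2 + 73*c - 20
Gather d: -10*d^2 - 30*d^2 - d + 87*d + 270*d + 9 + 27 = -40*d^2 + 356*d + 36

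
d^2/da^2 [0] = 0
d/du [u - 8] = 1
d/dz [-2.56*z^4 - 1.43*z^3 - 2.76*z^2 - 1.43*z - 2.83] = -10.24*z^3 - 4.29*z^2 - 5.52*z - 1.43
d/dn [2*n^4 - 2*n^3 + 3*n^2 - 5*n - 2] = 8*n^3 - 6*n^2 + 6*n - 5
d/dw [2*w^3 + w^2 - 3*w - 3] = 6*w^2 + 2*w - 3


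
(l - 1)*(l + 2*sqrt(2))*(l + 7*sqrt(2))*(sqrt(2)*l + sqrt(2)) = sqrt(2)*l^4 + 18*l^3 + 27*sqrt(2)*l^2 - 18*l - 28*sqrt(2)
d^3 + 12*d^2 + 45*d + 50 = (d + 2)*(d + 5)^2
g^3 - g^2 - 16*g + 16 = (g - 4)*(g - 1)*(g + 4)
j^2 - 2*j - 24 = (j - 6)*(j + 4)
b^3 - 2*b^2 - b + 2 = (b - 2)*(b - 1)*(b + 1)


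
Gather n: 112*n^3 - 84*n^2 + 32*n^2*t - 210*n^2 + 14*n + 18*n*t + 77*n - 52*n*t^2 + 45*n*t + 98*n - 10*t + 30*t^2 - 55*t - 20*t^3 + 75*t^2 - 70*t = 112*n^3 + n^2*(32*t - 294) + n*(-52*t^2 + 63*t + 189) - 20*t^3 + 105*t^2 - 135*t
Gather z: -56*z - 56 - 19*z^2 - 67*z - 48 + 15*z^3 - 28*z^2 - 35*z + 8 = 15*z^3 - 47*z^2 - 158*z - 96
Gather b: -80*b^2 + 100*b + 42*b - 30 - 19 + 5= -80*b^2 + 142*b - 44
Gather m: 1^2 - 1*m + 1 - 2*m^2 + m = 2 - 2*m^2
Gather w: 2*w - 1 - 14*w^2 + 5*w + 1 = -14*w^2 + 7*w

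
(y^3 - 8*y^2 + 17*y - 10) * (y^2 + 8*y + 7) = y^5 - 40*y^3 + 70*y^2 + 39*y - 70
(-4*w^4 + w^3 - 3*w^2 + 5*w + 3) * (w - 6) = -4*w^5 + 25*w^4 - 9*w^3 + 23*w^2 - 27*w - 18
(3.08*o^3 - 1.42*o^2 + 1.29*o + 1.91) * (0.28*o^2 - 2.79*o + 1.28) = 0.8624*o^5 - 8.9908*o^4 + 8.2654*o^3 - 4.8819*o^2 - 3.6777*o + 2.4448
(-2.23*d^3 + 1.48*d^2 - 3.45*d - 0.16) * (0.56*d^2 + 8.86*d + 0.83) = -1.2488*d^5 - 18.929*d^4 + 9.3299*d^3 - 29.4282*d^2 - 4.2811*d - 0.1328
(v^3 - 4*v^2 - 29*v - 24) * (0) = 0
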